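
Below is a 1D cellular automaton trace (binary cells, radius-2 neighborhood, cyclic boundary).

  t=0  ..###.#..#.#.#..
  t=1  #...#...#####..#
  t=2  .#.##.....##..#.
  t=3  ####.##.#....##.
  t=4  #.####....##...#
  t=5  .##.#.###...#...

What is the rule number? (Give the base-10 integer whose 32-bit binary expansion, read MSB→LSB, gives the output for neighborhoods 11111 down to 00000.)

3924626486

  ##### -> #   bit 31 = 1  t=1,i=10
  ####. -> #   bit 30 = 1  t=1,i=11
  ###.# -> #   bit 29 = 1  t=0,i=4
  ###.. -> .   bit 28 = 0  t=1,i=12
  ##.## -> #   bit 27 = 1  t=3,i=4
  ##.#. -> .   bit 26 = 0  t=0,i=5
  ##..# -> .   bit 25 = 0  t=1,i=13
  ##... -> #   bit 24 = 1  t=1,i=1
  #.### -> #   bit 23 = 1  t=3,i=0
  #.##. -> #   bit 22 = 1  t=2,i=3
  #.#.# -> #   bit 21 = 1  t=0,i=11
  #.#.. -> .   bit 20 = 0  t=0,i=6
  #..## -> #   bit 19 = 1  t=1,i=14
  #..#. -> #   bit 18 = 1  t=0,i=8
  #...# -> .   bit 17 = 0  t=1,i=2
  #.... -> #   bit 16 = 1  t=0,i=15
  .#### -> .   bit 15 = 0  t=1,i=9
  .###. -> .   bit 14 = 0  t=0,i=3
  .##.# -> .   bit 13 = 0  t=3,i=6
  .##.. -> .   bit 12 = 0  t=1,i=0
  .#.## -> #   bit 11 = 1  t=2,i=2
  .#.#. -> #   bit 10 = 1  t=0,i=10
  .#..# -> .   bit 9 = 0  t=0,i=7
  .#... -> .   bit 8 = 0  t=0,i=14
  ..### -> .   bit 7 = 0  t=0,i=2
  ..##. -> .   bit 6 = 0  t=1,i=15
  ..#.# -> #   bit 5 = 1  t=0,i=9
  ..#.. -> #   bit 4 = 1  t=1,i=4
  ...## -> .   bit 3 = 0  t=0,i=1
  ...#. -> #   bit 2 = 1  t=1,i=3
  ....# -> #   bit 1 = 1  t=0,i=0
  ..... -> .   bit 0 = 0  t=2,i=7
  bits 11101001111011010000110000110110 = 3924626486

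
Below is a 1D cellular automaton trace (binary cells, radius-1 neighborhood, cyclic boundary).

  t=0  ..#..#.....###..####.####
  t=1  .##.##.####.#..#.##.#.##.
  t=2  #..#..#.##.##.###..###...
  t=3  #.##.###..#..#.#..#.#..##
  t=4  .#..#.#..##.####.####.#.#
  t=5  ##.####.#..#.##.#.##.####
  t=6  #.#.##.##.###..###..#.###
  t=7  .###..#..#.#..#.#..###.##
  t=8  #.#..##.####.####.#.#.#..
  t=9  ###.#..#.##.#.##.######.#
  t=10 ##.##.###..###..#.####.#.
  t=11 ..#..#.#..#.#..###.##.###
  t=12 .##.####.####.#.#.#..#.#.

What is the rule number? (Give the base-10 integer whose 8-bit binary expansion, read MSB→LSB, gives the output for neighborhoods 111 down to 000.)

  [7] ### => #  t=0,i=12
  [6] ##. => .  t=0,i=13
  [5] #.# => #  t=0,i=20
  [4] #.. => .  t=0,i=0
  [3] .## => .  t=0,i=11
  [2] .#. => #  t=0,i=2
  [1] ..# => #  t=0,i=1
  [0] ... => #  t=0,i=7
  bits 10100111 = 167

167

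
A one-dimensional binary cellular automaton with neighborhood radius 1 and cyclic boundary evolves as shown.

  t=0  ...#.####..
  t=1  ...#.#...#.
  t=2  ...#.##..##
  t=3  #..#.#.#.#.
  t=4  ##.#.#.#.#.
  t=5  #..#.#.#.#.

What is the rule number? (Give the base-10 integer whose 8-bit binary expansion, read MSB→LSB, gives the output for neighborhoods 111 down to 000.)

28

  ###|.  b7=0 t=0,i=6
  ##.|.  b6=0 t=0,i=8
  #.#|.  b5=0 t=0,i=4
  #..|#  b4=1 t=0,i=9
  .##|#  b3=1 t=0,i=5
  .#.|#  b2=1 t=0,i=3
  ..#|.  b1=0 t=0,i=2
  ...|.  b0=0 t=0,i=0
  bits 00011100 = 28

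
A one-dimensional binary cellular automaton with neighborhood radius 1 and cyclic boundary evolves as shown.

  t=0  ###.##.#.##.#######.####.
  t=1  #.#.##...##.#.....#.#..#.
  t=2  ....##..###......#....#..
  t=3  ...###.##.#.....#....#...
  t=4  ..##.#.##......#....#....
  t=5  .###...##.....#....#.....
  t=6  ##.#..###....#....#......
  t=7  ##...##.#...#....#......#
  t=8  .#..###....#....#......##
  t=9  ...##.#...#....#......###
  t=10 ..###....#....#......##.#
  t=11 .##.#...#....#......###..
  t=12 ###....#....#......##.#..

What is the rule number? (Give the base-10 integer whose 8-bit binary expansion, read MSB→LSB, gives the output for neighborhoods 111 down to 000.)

74

  ###|.  b7=0 t=0,i=1
  ##.|#  b6=1 t=0,i=2
  #.#|.  b5=0 t=0,i=3
  #..|.  b4=0 t=1,i=6
  .##|#  b3=1 t=0,i=0
  .#.|.  b2=0 t=0,i=7
  ..#|#  b1=1 t=1,i=8
  ...|.  b0=0 t=1,i=7
  bits 01001010 = 74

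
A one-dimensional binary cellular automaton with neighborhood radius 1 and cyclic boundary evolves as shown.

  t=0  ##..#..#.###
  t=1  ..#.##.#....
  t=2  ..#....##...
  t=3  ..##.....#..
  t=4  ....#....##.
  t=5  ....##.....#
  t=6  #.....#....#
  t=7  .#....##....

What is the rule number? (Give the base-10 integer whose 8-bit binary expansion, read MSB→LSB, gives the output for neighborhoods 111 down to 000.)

  [7] ### => .  t=0,i=0
  [6] ##. => .  t=0,i=1
  [5] #.# => .  t=0,i=8
  [4] #.. => #  t=0,i=2
  [3] .## => .  t=0,i=9
  [2] .#. => #  t=0,i=4
  [1] ..# => .  t=0,i=3
  [0] ... => .  t=1,i=0
  bits 00010100 = 20

20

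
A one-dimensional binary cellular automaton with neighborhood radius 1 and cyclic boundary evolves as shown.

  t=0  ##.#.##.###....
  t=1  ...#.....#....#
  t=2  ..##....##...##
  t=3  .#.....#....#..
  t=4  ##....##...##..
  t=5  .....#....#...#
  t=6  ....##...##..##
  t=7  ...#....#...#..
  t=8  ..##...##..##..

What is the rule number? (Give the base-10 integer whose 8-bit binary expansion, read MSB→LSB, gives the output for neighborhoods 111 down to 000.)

134

  ### -> #   bit 7 = 1  t=0,i=9
  ##. -> .   bit 6 = 0  t=0,i=1
  #.# -> .   bit 5 = 0  t=0,i=2
  #.. -> .   bit 4 = 0  t=0,i=11
  .## -> .   bit 3 = 0  t=0,i=0
  .#. -> #   bit 2 = 1  t=0,i=3
  ..# -> #   bit 1 = 1  t=0,i=14
  ... -> .   bit 0 = 0  t=0,i=12
  bits 10000110 = 134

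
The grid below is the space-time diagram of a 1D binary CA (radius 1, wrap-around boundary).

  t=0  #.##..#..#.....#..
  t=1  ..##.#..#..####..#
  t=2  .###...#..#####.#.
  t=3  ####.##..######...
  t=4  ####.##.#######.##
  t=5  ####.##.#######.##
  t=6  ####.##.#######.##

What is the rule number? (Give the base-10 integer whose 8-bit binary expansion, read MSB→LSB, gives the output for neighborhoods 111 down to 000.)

203

  nb ###: next=#  (t=1,i=12, bit7=1)
  nb ##.: next=#  (t=0,i=3, bit6=1)
  nb #.#: next=.  (t=0,i=1, bit5=0)
  nb #..: next=.  (t=0,i=4, bit4=0)
  nb .##: next=#  (t=0,i=2, bit3=1)
  nb .#.: next=.  (t=0,i=0, bit2=0)
  nb ..#: next=#  (t=0,i=5, bit1=1)
  nb ...: next=#  (t=0,i=11, bit0=1)
  bits 11001011 = 203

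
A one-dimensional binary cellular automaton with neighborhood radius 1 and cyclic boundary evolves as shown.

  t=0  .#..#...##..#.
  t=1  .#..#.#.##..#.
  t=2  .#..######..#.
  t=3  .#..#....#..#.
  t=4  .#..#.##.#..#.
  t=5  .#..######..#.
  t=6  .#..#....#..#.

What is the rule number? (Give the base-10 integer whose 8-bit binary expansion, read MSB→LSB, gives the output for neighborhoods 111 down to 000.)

  nb ###: next=.  (t=2,i=5, bit7=0)
  nb ##.: next=#  (t=0,i=9, bit6=1)
  nb #.#: next=#  (t=1,i=5, bit5=1)
  nb #..: next=.  (t=0,i=2, bit4=0)
  nb .##: next=#  (t=0,i=8, bit3=1)
  nb .#.: next=#  (t=0,i=1, bit2=1)
  nb ..#: next=.  (t=0,i=0, bit1=0)
  nb ...: next=#  (t=0,i=6, bit0=1)
  bits 01101101 = 109

109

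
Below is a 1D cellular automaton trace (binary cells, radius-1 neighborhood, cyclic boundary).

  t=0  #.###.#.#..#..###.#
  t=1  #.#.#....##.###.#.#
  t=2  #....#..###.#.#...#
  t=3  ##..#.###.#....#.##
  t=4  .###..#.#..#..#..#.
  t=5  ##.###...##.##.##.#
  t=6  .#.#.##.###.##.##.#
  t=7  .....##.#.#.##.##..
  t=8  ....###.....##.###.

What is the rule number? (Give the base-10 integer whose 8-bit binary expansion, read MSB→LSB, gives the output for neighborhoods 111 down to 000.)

  ### -> .   bit 7 = 0  t=0,i=3
  ##. -> #   bit 6 = 1  t=0,i=0
  #.# -> .   bit 5 = 0  t=0,i=1
  #.. -> #   bit 4 = 1  t=0,i=9
  .## -> #   bit 3 = 1  t=0,i=2
  .#. -> .   bit 2 = 0  t=0,i=6
  ..# -> #   bit 1 = 1  t=0,i=10
  ... -> .   bit 0 = 0  t=1,i=6
  bits 01011010 = 90

90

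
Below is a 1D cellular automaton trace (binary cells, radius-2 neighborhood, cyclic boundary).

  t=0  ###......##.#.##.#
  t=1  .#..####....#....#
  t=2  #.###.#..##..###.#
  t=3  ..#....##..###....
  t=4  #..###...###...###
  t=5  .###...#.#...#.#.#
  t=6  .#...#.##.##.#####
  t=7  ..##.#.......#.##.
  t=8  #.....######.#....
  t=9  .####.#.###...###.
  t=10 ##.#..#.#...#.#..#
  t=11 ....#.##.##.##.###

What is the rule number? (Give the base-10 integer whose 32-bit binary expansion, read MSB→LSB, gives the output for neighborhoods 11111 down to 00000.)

3265988515

  #####|#  b31=1 t=6,i=15
  ####.|#  b30=1 t=0,i=1
  ###.#|.  b29=0 t=2,i=4
  ###..|.  b28=0 t=0,i=2
  ##.##|.  b27=0 t=0,i=16
  ##.#.|.  b26=0 t=0,i=11
  ##..#|#  b25=1 t=2,i=11
  ##...|.  b24=0 t=0,i=3
  #.###|#  b23=1 t=0,i=17
  #.##.|.  b22=0 t=0,i=14
  #.#.#|#  b21=1 t=0,i=12
  #.#..|.  b20=0 t=1,i=1
  #..##|#  b19=1 t=1,i=3
  #..#.|.  b18=0 t=10,i=5
  #...#|#  b17=1 t=4,i=7
  #....|#  b16=1 t=0,i=4
  .####|.  b15=0 t=0,i=0
  .###.|.  b14=0 t=2,i=3
  .##.#|.  b13=0 t=0,i=10
  .##..|.  b12=0 t=2,i=10
  .#.##|.  b11=0 t=0,i=13
  .#.#.|#  b10=1 t=1,i=0
  .#..#|#  b9=1 t=1,i=2
  .#...|#  b8=1 t=1,i=13
  ..###|#  b7=1 t=1,i=4
  ..##.|.  b6=0 t=0,i=9
  ..#.#|#  b5=1 t=1,i=17
  ..#..|.  b4=0 t=1,i=12
  ...##|.  b3=0 t=0,i=8
  ...#.|.  b2=0 t=1,i=11
  ....#|#  b1=1 t=0,i=7
  .....|#  b0=1 t=0,i=5
  bits 11000010101010110000011110100011 = 3265988515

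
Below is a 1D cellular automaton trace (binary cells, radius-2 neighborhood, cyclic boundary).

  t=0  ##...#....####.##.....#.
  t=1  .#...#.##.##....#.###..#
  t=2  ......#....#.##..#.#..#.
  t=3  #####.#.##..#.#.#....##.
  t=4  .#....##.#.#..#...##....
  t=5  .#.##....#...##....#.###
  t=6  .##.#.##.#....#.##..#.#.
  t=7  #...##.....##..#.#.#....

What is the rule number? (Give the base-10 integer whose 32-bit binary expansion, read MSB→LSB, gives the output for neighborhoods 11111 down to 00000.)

  #####|.  b31=0 t=3,i=2
  ####.|.  b30=0 t=0,i=12
  ###.#|.  b29=0 t=0,i=13
  ###..|.  b28=0 t=1,i=20
  ##.##|.  b27=0 t=0,i=14
  ##.#.|.  b26=0 t=3,i=5
  ##..#|.  b25=0 t=1,i=21
  ##...|.  b24=0 t=0,i=2
  #.###|.  b23=0 t=1,i=18
  #.##.|.  b22=0 t=0,i=0
  #.#.#|#  b21=1 t=3,i=6
  #.#..|.  b20=0 t=1,i=1
  #..##|#  b19=1 t=6,i=0
  #..#.|#  b18=1 t=1,i=22
  #...#|.  b17=0 t=0,i=3
  #....|#  b16=1 t=0,i=7
  .####|#  b15=1 t=0,i=11
  .###.|#  b14=1 t=1,i=19
  .##.#|.  b13=0 t=1,i=8
  .##..|#  b12=1 t=0,i=1
  .#.##|#  b11=1 t=0,i=23
  .#.#.|.  b10=0 t=1,i=0
  .#..#|.  b9=0 t=2,i=20
  .#...|.  b8=0 t=0,i=6
  ..###|#  b7=1 t=0,i=10
  ..##.|.  b6=0 t=3,i=21
  ..#.#|.  b5=0 t=0,i=22
  ..#..|#  b4=1 t=0,i=5
  ...##|.  b3=0 t=0,i=9
  ...#.|.  b2=0 t=0,i=4
  ....#|#  b1=1 t=0,i=8
  .....|#  b0=1 t=0,i=19
  bits 00000000001011011101100010010011 = 3004563

3004563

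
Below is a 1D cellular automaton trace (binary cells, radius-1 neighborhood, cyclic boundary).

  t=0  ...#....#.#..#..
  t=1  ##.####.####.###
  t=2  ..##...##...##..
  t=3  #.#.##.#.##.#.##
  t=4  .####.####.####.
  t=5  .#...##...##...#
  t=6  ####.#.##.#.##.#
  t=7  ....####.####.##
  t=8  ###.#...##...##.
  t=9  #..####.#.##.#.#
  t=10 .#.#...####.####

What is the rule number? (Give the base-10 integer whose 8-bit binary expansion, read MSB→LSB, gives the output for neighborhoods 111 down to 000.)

  ### -> .   bit 7 = 0  t=1,i=0
  ##. -> .   bit 6 = 0  t=1,i=1
  #.# -> #   bit 5 = 1  t=0,i=9
  #.. -> #   bit 4 = 1  t=0,i=4
  .## -> #   bit 3 = 1  t=1,i=3
  .#. -> #   bit 2 = 1  t=0,i=3
  ..# -> .   bit 1 = 0  t=0,i=2
  ... -> #   bit 0 = 1  t=0,i=0
  bits 00111101 = 61

61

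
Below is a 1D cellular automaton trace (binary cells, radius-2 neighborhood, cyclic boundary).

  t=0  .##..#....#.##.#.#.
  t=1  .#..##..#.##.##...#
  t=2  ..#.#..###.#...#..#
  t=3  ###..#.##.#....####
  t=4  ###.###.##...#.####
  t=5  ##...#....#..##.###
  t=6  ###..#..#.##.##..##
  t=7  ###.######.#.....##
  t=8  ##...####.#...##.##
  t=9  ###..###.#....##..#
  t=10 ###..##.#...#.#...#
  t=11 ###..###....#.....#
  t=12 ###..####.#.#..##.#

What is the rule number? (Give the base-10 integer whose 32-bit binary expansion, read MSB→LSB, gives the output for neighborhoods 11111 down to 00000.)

  ##### -> #   bit 31 = 1  t=3,i=0
  ####. -> #   bit 30 = 1  t=3,i=1
  ###.# -> .   bit 29 = 0  t=2,i=9
  ###.. -> #   bit 28 = 1  t=3,i=2
  ##.## -> .   bit 27 = 0  t=1,i=12
  ##.#. -> #   bit 26 = 1  t=0,i=14
  ##..# -> .   bit 25 = 0  t=0,i=3
  ##... -> #   bit 24 = 1  t=1,i=15
  #.### -> .   bit 23 = 0  t=4,i=4
  #.##. -> .   bit 22 = 0  t=0,i=12
  #.#.# -> .   bit 21 = 0  t=0,i=15
  #.#.. -> .   bit 20 = 0  t=0,i=17
  #..## -> .   bit 19 = 0  t=0,i=0
  #..#. -> #   bit 18 = 1  t=0,i=4
  #...# -> .   bit 17 = 0  t=1,i=16
  #.... -> .   bit 16 = 0  t=0,i=7
  .#### -> #   bit 15 = 1  t=3,i=16
  .###. -> #   bit 14 = 1  t=2,i=8
  .##.# -> #   bit 13 = 1  t=0,i=13
  .##.. -> .   bit 12 = 0  t=0,i=2
  .#.## -> #   bit 11 = 1  t=0,i=11
  .#.#. -> .   bit 10 = 0  t=0,i=16
  .#..# -> #   bit 9 = 1  t=0,i=18
  .#... -> .   bit 8 = 0  t=0,i=6
  ..### -> #   bit 7 = 1  t=2,i=7
  ..##. -> #   bit 6 = 1  t=0,i=1
  ..#.# -> #   bit 5 = 1  t=0,i=10
  ..#.. -> #   bit 4 = 1  t=0,i=5
  ...## -> .   bit 3 = 0  t=3,i=14
  ...#. -> .   bit 2 = 0  t=0,i=9
  ....# -> #   bit 1 = 1  t=0,i=8
  ..... -> #   bit 0 = 1  t=7,i=14
  bits 11010101000001001110101011110011 = 3573869299

3573869299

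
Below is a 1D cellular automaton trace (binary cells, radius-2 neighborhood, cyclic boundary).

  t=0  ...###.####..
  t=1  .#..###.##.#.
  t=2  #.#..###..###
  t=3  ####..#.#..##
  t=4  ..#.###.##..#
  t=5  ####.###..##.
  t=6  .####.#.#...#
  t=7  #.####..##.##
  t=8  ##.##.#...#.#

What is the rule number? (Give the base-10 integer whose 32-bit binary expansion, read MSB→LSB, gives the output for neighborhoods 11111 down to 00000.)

  [31] ##### => .  t=3,i=0
  [30] ####. => #  t=0,i=9
  [29] ###.# => #  t=0,i=5
  [28] ###.. => .  t=0,i=10
  [27] ##.## => #  t=0,i=6
  [26] ##.#. => #  t=1,i=10
  [25] ##..# => #  t=2,i=8
  [24] ##... => #  t=0,i=11
  [23] #.### => .  t=0,i=7
  [22] #.##. => .  t=1,i=8
  [21] #.#.# => .  t=6,i=6
  [20] #.#.. => #  t=1,i=11
  [19] #..## => .  t=1,i=3
  [18] #..#. => #  t=1,i=0
  [17] #...# => .  t=6,i=10
  [16] #.... => .  t=0,i=12
  [15] .#### => #  t=0,i=8
  [14] .###. => #  t=0,i=4
  [13] .##.# => .  t=1,i=9
  [12] .##.. => .  t=4,i=9
  [11] .#.## => #  t=4,i=3
  [10] .#.#. => .  t=3,i=7
  [9] .#..# => #  t=1,i=2
  [8] .#... => #  t=6,i=9
  [7] ..### => .  t=0,i=3
  [6] ..##. => .  t=5,i=10
  [5] ..#.# => #  t=3,i=6
  [4] ..#.. => .  t=1,i=1
  [3] ...## => .  t=0,i=2
  [2] ...#. => #  t=6,i=11
  [1] ....# => #  t=0,i=1
  [0] ..... => .  t=0,i=0
  bits 01101111000101001100101100100110 = 1863633702

1863633702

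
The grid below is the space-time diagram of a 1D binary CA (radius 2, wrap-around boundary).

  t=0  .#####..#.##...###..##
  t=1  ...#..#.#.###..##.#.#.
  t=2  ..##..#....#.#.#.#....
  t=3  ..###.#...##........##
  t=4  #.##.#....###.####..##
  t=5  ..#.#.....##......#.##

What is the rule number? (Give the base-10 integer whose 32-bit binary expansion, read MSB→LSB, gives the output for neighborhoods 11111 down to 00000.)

2269139189

  [31] ##### => #  t=0,i=3
  [30] ####. => .  t=0,i=4
  [29] ###.# => .  t=3,i=4
  [28] ###.. => .  t=0,i=5
  [27] ##.## => .  t=0,i=0
  [26] ##.#. => #  t=1,i=17
  [25] ##..# => #  t=0,i=6
  [24] ##... => #  t=0,i=12
  [23] #.### => .  t=0,i=1
  [22] #.##. => #  t=0,i=10
  [21] #.#.# => .  t=1,i=8
  [20] #.#.. => .  t=1,i=20
  [19] #..## => .  t=0,i=19
  [18] #..#. => .  t=0,i=7
  [17] #...# => .  t=0,i=13
  [16] #.... => .  t=1,i=0
  [15] .#### => .  t=0,i=2
  [14] .###. => #  t=0,i=16
  [13] .##.# => .  t=0,i=21
  [12] .##.. => #  t=0,i=11
  [11] .#.## => .  t=0,i=9
  [10] .#.#. => .  t=1,i=7
  [9] .#..# => .  t=1,i=4
  [8] .#... => .  t=1,i=21
  [7] ..### => #  t=0,i=15
  [6] ..##. => #  t=0,i=20
  [5] ..#.# => #  t=0,i=8
  [4] ..#.. => #  t=1,i=3
  [3] ...## => .  t=0,i=14
  [2] ...#. => #  t=1,i=2
  [1] ....# => .  t=1,i=1
  [0] ..... => #  t=2,i=20
  bits 10000111010000000101000011110101 = 2269139189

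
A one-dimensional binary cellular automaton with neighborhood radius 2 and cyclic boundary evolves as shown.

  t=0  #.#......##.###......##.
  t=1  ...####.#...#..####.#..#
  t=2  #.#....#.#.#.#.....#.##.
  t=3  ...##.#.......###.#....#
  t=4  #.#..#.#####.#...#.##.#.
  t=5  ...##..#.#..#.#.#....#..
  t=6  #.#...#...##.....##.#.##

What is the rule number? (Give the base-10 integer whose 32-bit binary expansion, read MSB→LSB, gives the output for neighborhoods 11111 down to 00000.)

  nb #####: next=#  (t=4,i=9, bit31=1)
  nb ####.: next=.  (t=1,i=5, bit30=0)
  nb ###.#: next=.  (t=1,i=6, bit29=0)
  nb ###..: next=.  (t=0,i=14, bit28=0)
  nb ##.##: next=.  (t=0,i=11, bit27=0)
  nb ##.#.: next=#  (t=0,i=23, bit26=1)
  nb ##..#: next=.  (t=5,i=5, bit25=0)
  nb ##...: next=#  (t=0,i=15, bit24=1)
  nb #.###: next=#  (t=0,i=12, bit23=1)
  nb #.##.: next=.  (t=2,i=21, bit22=0)
  nb #.#.#: next=.  (t=0,i=0, bit21=0)
  nb #.#..: next=.  (t=0,i=2, bit20=0)
  nb #..##: next=.  (t=1,i=14, bit19=0)
  nb #..#.: next=#  (t=1,i=22, bit18=1)
  nb #...#: next=.  (t=1,i=1, bit17=0)
  nb #....: next=#  (t=0,i=4, bit16=1)
  nb .####: next=.  (t=1,i=4, bit15=0)
  nb .###.: next=.  (t=0,i=13, bit14=0)
  nb .##.#: next=.  (t=0,i=10, bit13=0)
  nb .##..: next=.  (t=5,i=4, bit12=0)
  nb .#.##: next=.  (t=2,i=20, bit11=0)
  nb .#.#.: next=.  (t=0,i=1, bit10=0)
  nb .#..#: next=#  (t=1,i=13, bit9=1)
  nb .#...: next=#  (t=0,i=3, bit8=1)
  nb ..###: next=.  (t=1,i=3, bit7=0)
  nb ..##.: next=.  (t=0,i=9, bit6=0)
  nb ..#.#: next=.  (t=2,i=7, bit5=0)
  nb ..#..: next=.  (t=1,i=12, bit4=0)
  nb ...##: next=#  (t=0,i=8, bit3=1)
  nb ...#.: next=#  (t=1,i=11, bit2=1)
  nb ....#: next=.  (t=0,i=7, bit1=0)
  nb .....: next=#  (t=0,i=5, bit0=1)
  bits 10000101100001010000001100001101 = 2240086797

2240086797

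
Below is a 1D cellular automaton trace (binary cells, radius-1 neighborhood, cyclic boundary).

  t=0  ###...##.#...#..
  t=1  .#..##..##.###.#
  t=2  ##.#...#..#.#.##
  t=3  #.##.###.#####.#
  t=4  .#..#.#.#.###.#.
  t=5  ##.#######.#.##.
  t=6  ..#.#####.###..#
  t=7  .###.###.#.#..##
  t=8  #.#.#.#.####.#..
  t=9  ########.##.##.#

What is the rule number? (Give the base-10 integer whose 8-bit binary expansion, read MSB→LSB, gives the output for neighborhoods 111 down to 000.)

167

  [7] ### => #  t=0,i=1
  [6] ##. => .  t=0,i=2
  [5] #.# => #  t=0,i=8
  [4] #.. => .  t=0,i=3
  [3] .## => .  t=0,i=0
  [2] .#. => #  t=0,i=9
  [1] ..# => #  t=0,i=5
  [0] ... => #  t=0,i=4
  bits 10100111 = 167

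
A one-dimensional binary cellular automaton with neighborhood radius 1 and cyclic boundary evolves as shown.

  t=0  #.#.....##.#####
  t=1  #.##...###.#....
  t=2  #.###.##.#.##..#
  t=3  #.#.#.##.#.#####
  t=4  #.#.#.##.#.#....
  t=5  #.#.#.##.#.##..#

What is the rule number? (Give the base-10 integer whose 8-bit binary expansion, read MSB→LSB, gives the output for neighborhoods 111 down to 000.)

  ###|.  b7=0 t=0,i=12
  ##.|#  b6=1 t=0,i=0
  #.#|.  b5=0 t=0,i=1
  #..|#  b4=1 t=0,i=3
  .##|#  b3=1 t=0,i=8
  .#.|#  b2=1 t=0,i=2
  ..#|#  b1=1 t=0,i=7
  ...|.  b0=0 t=0,i=4
  bits 01011110 = 94

94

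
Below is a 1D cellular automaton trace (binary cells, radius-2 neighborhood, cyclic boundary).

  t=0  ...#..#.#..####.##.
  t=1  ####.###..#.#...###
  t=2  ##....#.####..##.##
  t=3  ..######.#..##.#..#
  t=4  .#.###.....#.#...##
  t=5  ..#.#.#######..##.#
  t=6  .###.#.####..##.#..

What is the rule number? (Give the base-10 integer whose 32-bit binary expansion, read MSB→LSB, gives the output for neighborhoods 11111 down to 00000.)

2203057215

  ##### -> #   bit 31 = 1  t=1,i=0
  ####. -> .   bit 30 = 0  t=0,i=13
  ###.# -> .   bit 29 = 0  t=0,i=14
  ###.. -> .   bit 28 = 0  t=1,i=7
  ##.## -> .   bit 27 = 0  t=0,i=15
  ##.#. -> .   bit 26 = 0  t=3,i=8
  ##..# -> #   bit 25 = 1  t=1,i=8
  ##... -> #   bit 24 = 1  t=0,i=18
  #.### -> .   bit 23 = 0  t=1,i=5
  #.##. -> #   bit 22 = 1  t=0,i=16
  #.#.# -> .   bit 21 = 0  t=4,i=1
  #.#.. -> .   bit 20 = 0  t=0,i=8
  #..## -> #   bit 19 = 1  t=0,i=10
  #..#. -> #   bit 18 = 1  t=0,i=5
  #...# -> #   bit 17 = 1  t=1,i=14
  #.... -> #   bit 16 = 1  t=0,i=0
  .#### -> #   bit 15 = 1  t=0,i=12
  .###. -> #   bit 14 = 1  t=1,i=6
  .##.# -> #   bit 13 = 1  t=2,i=15
  .##.. -> #   bit 12 = 1  t=0,i=17
  .#.## -> #   bit 11 = 1  t=2,i=7
  .#.#. -> #   bit 10 = 1  t=0,i=7
  .#..# -> .   bit 9 = 0  t=0,i=4
  .#... -> .   bit 8 = 0  t=1,i=13
  ..### -> .   bit 7 = 0  t=0,i=11
  ..##. -> .   bit 6 = 0  t=2,i=14
  ..#.# -> #   bit 5 = 1  t=0,i=6
  ..#.. -> #   bit 4 = 1  t=0,i=3
  ...## -> #   bit 3 = 1  t=1,i=15
  ...#. -> #   bit 2 = 1  t=0,i=2
  ....# -> #   bit 1 = 1  t=0,i=1
  ..... -> #   bit 0 = 1  t=4,i=8
  bits 10000011010011111111110000111111 = 2203057215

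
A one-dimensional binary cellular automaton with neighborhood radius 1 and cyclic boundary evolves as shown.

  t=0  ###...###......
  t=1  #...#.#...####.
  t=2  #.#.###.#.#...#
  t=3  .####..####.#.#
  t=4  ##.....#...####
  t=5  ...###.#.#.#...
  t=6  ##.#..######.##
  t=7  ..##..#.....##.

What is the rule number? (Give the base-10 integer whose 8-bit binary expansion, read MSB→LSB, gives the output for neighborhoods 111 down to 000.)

45

  [7] ### => .  t=0,i=1
  [6] ##. => .  t=0,i=2
  [5] #.# => #  t=1,i=5
  [4] #.. => .  t=0,i=3
  [3] .## => #  t=0,i=0
  [2] .#. => #  t=1,i=0
  [1] ..# => .  t=0,i=5
  [0] ... => #  t=0,i=4
  bits 00101101 = 45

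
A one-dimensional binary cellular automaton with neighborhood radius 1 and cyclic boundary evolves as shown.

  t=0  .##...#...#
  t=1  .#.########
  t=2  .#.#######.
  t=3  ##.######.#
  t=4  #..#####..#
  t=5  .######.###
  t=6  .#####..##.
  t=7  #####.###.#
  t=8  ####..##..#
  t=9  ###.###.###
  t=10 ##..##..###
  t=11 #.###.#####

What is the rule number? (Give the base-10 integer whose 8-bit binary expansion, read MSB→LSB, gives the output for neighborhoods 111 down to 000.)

159

  nb ###: next=#  (t=1,i=4, bit7=1)
  nb ##.: next=.  (t=0,i=2, bit6=0)
  nb #.#: next=.  (t=0,i=0, bit5=0)
  nb #..: next=#  (t=0,i=3, bit4=1)
  nb .##: next=#  (t=0,i=1, bit3=1)
  nb .#.: next=#  (t=0,i=6, bit2=1)
  nb ..#: next=#  (t=0,i=5, bit1=1)
  nb ...: next=#  (t=0,i=4, bit0=1)
  bits 10011111 = 159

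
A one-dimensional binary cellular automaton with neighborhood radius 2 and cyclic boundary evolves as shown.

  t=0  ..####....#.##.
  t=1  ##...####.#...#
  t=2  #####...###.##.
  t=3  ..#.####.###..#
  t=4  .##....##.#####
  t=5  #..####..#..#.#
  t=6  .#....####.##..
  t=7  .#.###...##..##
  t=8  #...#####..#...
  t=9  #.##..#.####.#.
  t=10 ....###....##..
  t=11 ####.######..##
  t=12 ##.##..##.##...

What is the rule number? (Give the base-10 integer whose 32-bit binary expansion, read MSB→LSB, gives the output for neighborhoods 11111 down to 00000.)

  ##### -> #   bit 31 = 1  t=2,i=2
  ####. -> .   bit 30 = 0  t=0,i=4
  ###.# -> #   bit 29 = 1  t=1,i=8
  ###.. -> #   bit 28 = 1  t=0,i=5
  ##.## -> #   bit 27 = 1  t=2,i=11
  ##.#. -> #   bit 26 = 1  t=1,i=9
  ##..# -> #   bit 25 = 1  t=3,i=12
  ##... -> #   bit 24 = 1  t=0,i=6
  #.### -> .   bit 23 = 0  t=2,i=0
  #.##. -> .   bit 22 = 0  t=0,i=12
  #.#.# -> .   bit 21 = 0  t=7,i=1
  #.#.. -> #   bit 20 = 1  t=1,i=10
  #..## -> .   bit 19 = 0  t=5,i=2
  #..#. -> #   bit 18 = 1  t=3,i=1
  #...# -> #   bit 17 = 1  t=0,i=0
  #.... -> #   bit 16 = 1  t=0,i=7
  .#### -> .   bit 15 = 0  t=0,i=3
  .###. -> #   bit 14 = 1  t=1,i=0
  .##.# -> .   bit 13 = 0  t=2,i=13
  .##.. -> .   bit 12 = 0  t=0,i=13
  .#.## -> .   bit 11 = 0  t=0,i=11
  .#.#. -> .   bit 10 = 0  t=9,i=14
  .#..# -> .   bit 9 = 0  t=3,i=0
  .#... -> .   bit 8 = 0  t=1,i=11
  ..### -> .   bit 7 = 0  t=0,i=2
  ..##. -> .   bit 6 = 0  t=4,i=7
  ..#.# -> #   bit 5 = 1  t=0,i=10
  ..#.. -> #   bit 4 = 1  t=3,i=14
  ...## -> #   bit 3 = 1  t=0,i=1
  ...#. -> .   bit 2 = 0  t=0,i=9
  ....# -> #   bit 1 = 1  t=0,i=8
  ..... -> #   bit 0 = 1  t=10,i=0
  bits 10111111000101110100000000111011 = 3205972027

3205972027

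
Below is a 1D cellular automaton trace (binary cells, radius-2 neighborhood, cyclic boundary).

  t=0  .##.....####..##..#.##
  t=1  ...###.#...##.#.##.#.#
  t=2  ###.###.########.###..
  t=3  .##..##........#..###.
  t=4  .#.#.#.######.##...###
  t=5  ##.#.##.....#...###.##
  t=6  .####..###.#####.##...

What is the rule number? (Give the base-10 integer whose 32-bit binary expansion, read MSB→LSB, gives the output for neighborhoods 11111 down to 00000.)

  ##### -> .   bit 31 = 0  t=2,i=10
  ####. -> .   bit 30 = 0  t=0,i=10
  ###.# -> #   bit 29 = 1  t=1,i=5
  ###.. -> #   bit 28 = 1  t=0,i=11
  ##.## -> .   bit 27 = 0  t=0,i=0
  ##.#. -> #   bit 26 = 1  t=1,i=6
  ##..# -> #   bit 25 = 1  t=0,i=12
  ##... -> #   bit 24 = 1  t=0,i=3
  #.### -> .   bit 23 = 0  t=2,i=4
  #.##. -> .   bit 22 = 0  t=0,i=1
  #.#.# -> #   bit 21 = 1  t=1,i=14
  #.#.. -> .   bit 20 = 0  t=1,i=7
  #..## -> .   bit 19 = 0  t=0,i=13
  #..#. -> #   bit 18 = 1  t=0,i=17
  #...# -> #   bit 17 = 1  t=1,i=1
  #.... -> #   bit 16 = 1  t=0,i=4
  .#### -> .   bit 15 = 0  t=0,i=9
  .###. -> #   bit 14 = 1  t=1,i=4
  .##.# -> #   bit 13 = 1  t=0,i=21
  .##.. -> .   bit 12 = 0  t=0,i=2
  .#.## -> #   bit 11 = 1  t=0,i=19
  .#.#. -> .   bit 10 = 0  t=1,i=20
  .#..# -> .   bit 9 = 0  t=3,i=16
  .#... -> #   bit 8 = 1  t=1,i=0
  ..### -> .   bit 7 = 0  t=0,i=8
  ..##. -> #   bit 6 = 1  t=0,i=14
  ..#.# -> .   bit 5 = 0  t=0,i=18
  ..#.. -> #   bit 4 = 1  t=3,i=15
  ...## -> #   bit 3 = 1  t=0,i=7
  ...#. -> #   bit 2 = 1  t=3,i=14
  ....# -> .   bit 1 = 0  t=0,i=6
  ..... -> #   bit 0 = 1  t=0,i=5
  bits 00110111001001110110100101011101 = 925329757

925329757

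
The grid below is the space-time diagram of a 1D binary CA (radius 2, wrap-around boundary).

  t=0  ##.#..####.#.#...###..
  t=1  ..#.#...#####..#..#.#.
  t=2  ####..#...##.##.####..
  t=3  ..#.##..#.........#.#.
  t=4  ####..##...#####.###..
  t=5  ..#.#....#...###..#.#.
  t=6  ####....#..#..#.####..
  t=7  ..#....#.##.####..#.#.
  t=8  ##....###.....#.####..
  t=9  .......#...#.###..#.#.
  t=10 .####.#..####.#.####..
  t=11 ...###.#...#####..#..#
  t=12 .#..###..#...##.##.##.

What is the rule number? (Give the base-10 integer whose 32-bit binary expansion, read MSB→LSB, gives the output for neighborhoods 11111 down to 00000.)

  nb #####: next=#  (t=1,i=10, bit31=1)
  nb ####.: next=#  (t=0,i=8, bit30=1)
  nb ###.#: next=#  (t=0,i=9, bit29=1)
  nb ###..: next=.  (t=0,i=19, bit28=0)
  nb ##.##: next=.  (t=2,i=12, bit27=0)
  nb ##.#.: next=#  (t=0,i=2, bit26=1)
  nb ##..#: next=#  (t=0,i=20, bit25=1)
  nb ##...: next=.  (t=4,i=8, bit24=0)
  nb #.###: next=.  (t=2,i=16, bit23=0)
  nb #.##.: next=.  (t=2,i=13, bit22=0)
  nb #.#.#: next=#  (t=0,i=11, bit21=1)
  nb #.#..: next=.  (t=0,i=3, bit20=0)
  nb #..##: next=.  (t=0,i=5, bit19=0)
  nb #..#.: next=#  (t=1,i=14, bit18=1)
  nb #...#: next=#  (t=0,i=15, bit17=1)
  nb #....: next=.  (t=3,i=10, bit16=0)
  nb .####: next=.  (t=0,i=7, bit15=0)
  nb .###.: next=#  (t=0,i=18, bit14=1)
  nb .##.#: next=.  (t=0,i=1, bit13=0)
  nb .##..: next=.  (t=3,i=5, bit12=0)
  nb .#.##: next=#  (t=3,i=3, bit11=1)
  nb .#.#.: next=#  (t=0,i=12, bit10=1)
  nb .#..#: next=#  (t=0,i=4, bit9=1)
  nb .#...: next=.  (t=0,i=14, bit8=0)
  nb ..###: next=.  (t=0,i=6, bit7=0)
  nb ..##.: next=.  (t=0,i=0, bit6=0)
  nb ..#.#: next=#  (t=1,i=2, bit5=1)
  nb ..#..: next=.  (t=1,i=15, bit4=0)
  nb ...##: next=.  (t=0,i=16, bit3=0)
  nb ...#.: next=#  (t=1,i=1, bit2=1)
  nb ....#: next=.  (t=3,i=16, bit1=0)
  nb .....: next=#  (t=3,i=11, bit0=1)
  bits 11100110001001100100111000100101 = 3861270053

3861270053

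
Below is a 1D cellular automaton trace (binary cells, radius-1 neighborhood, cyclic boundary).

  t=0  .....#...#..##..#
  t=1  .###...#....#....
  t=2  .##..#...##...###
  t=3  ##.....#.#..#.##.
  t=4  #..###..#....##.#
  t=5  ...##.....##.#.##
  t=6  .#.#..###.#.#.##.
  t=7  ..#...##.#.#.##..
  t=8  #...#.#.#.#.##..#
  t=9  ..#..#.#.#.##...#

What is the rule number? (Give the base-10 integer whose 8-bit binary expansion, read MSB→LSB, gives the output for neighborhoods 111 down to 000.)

169

  ### -> #   bit 7 = 1  t=1,i=2
  ##. -> .   bit 6 = 0  t=0,i=13
  #.# -> #   bit 5 = 1  t=2,i=0
  #.. -> .   bit 4 = 0  t=0,i=0
  .## -> #   bit 3 = 1  t=0,i=12
  .#. -> .   bit 2 = 0  t=0,i=5
  ..# -> .   bit 1 = 0  t=0,i=4
  ... -> #   bit 0 = 1  t=0,i=1
  bits 10101001 = 169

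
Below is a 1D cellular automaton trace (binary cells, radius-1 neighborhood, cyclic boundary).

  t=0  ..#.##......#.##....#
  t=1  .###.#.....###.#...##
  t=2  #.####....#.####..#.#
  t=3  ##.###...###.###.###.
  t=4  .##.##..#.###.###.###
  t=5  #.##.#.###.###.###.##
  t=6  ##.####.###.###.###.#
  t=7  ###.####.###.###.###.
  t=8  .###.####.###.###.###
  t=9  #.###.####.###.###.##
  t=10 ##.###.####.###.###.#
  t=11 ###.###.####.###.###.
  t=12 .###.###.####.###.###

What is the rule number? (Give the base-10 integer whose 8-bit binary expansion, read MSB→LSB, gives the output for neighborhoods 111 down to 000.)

230

  nb ###: next=#  (t=1,i=2, bit7=1)
  nb ##.: next=#  (t=0,i=5, bit6=1)
  nb #.#: next=#  (t=0,i=3, bit5=1)
  nb #..: next=.  (t=0,i=0, bit4=0)
  nb .##: next=.  (t=0,i=4, bit3=0)
  nb .#.: next=#  (t=0,i=2, bit2=1)
  nb ..#: next=#  (t=0,i=1, bit1=1)
  nb ...: next=.  (t=0,i=7, bit0=0)
  bits 11100110 = 230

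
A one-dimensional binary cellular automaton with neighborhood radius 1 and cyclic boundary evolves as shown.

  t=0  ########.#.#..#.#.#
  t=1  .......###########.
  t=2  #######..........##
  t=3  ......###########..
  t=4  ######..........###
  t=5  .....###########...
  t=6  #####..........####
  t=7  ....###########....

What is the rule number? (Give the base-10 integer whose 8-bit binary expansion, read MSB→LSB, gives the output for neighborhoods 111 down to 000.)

  [7] ### => .  t=0,i=0
  [6] ##. => #  t=0,i=7
  [5] #.# => #  t=0,i=8
  [4] #.. => #  t=0,i=12
  [3] .## => .  t=0,i=18
  [2] .#. => #  t=0,i=9
  [1] ..# => #  t=0,i=13
  [0] ... => #  t=1,i=0
  bits 01110111 = 119

119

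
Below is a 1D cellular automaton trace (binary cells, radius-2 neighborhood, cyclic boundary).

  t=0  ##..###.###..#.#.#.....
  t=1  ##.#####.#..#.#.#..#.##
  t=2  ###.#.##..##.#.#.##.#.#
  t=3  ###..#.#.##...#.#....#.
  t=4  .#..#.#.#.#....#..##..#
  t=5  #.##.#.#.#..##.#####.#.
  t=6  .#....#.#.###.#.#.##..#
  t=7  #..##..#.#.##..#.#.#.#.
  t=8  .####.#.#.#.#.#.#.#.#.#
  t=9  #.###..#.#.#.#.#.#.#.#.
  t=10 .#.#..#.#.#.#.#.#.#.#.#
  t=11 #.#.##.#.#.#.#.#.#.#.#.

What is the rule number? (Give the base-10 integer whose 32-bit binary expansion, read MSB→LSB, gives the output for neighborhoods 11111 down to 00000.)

  ##### -> .   bit 31 = 0  t=1,i=5
  ####. -> #   bit 30 = 1  t=1,i=0
  ###.# -> #   bit 29 = 1  t=0,i=6
  ###.. -> .   bit 28 = 0  t=0,i=10
  ##.## -> #   bit 27 = 1  t=0,i=7
  ##.#. -> .   bit 26 = 0  t=1,i=8
  ##..# -> .   bit 25 = 0  t=0,i=2
  ##... -> .   bit 24 = 0  t=3,i=11
  #.### -> .   bit 23 = 0  t=0,i=8
  #.##. -> .   bit 22 = 0  t=2,i=6
  #.#.# -> .   bit 21 = 0  t=0,i=15
  #.#.. -> .   bit 20 = 0  t=0,i=17
  #..## -> #   bit 19 = 1  t=0,i=3
  #..#. -> #   bit 18 = 1  t=0,i=12
  #...# -> .   bit 17 = 0  t=3,i=12
  #.... -> #   bit 16 = 1  t=0,i=19
  .#### -> #   bit 15 = 1  t=1,i=4
  .###. -> #   bit 14 = 1  t=0,i=5
  .##.# -> .   bit 13 = 0  t=2,i=11
  .##.. -> #   bit 12 = 1  t=0,i=1
  .#.## -> #   bit 11 = 1  t=1,i=20
  .#.#. -> #   bit 10 = 1  t=0,i=14
  .#..# -> #   bit 9 = 1  t=1,i=10
  .#... -> .   bit 8 = 0  t=0,i=18
  ..### -> #   bit 7 = 1  t=0,i=4
  ..##. -> #   bit 6 = 1  t=0,i=0
  ..#.# -> .   bit 5 = 0  t=0,i=13
  ..#.. -> #   bit 4 = 1  t=4,i=15
  ...## -> #   bit 3 = 1  t=0,i=22
  ...#. -> .   bit 2 = 0  t=3,i=13
  ....# -> #   bit 1 = 1  t=0,i=21
  ..... -> .   bit 0 = 0  t=0,i=20
  bits 01101000000011011101111011011010 = 1745739482

1745739482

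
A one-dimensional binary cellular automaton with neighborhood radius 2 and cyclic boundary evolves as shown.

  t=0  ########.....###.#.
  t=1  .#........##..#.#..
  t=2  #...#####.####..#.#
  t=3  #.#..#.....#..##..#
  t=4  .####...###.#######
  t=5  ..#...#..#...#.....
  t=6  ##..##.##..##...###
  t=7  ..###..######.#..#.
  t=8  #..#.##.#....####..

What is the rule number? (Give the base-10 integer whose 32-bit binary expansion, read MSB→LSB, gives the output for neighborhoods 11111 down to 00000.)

  nb #####: next=.  (t=0,i=2, bit31=0)
  nb ####.: next=.  (t=0,i=6, bit30=0)
  nb ###.#: next=.  (t=0,i=15, bit29=0)
  nb ###..: next=.  (t=0,i=7, bit28=0)
  nb ##.##: next=.  (t=2,i=9, bit27=0)
  nb ##.#.: next=#  (t=0,i=16, bit26=1)
  nb ##..#: next=#  (t=1,i=12, bit25=1)
  nb ##...: next=.  (t=0,i=8, bit24=0)
  nb #.###: next=.  (t=0,i=0, bit23=0)
  nb #.##.: next=#  (t=2,i=18, bit22=1)
  nb #.#.#: next=.  (t=0,i=17, bit21=0)
  nb #.#..: next=#  (t=1,i=16, bit20=1)
  nb #..##: next=#  (t=3,i=13, bit19=1)
  nb #..#.: next=#  (t=1,i=13, bit18=1)
  nb #...#: next=#  (t=1,i=18, bit17=1)
  nb #....: next=.  (t=0,i=9, bit16=0)
  nb .####: next=#  (t=0,i=1, bit15=1)
  nb .###.: next=#  (t=0,i=14, bit14=1)
  nb .##.#: next=.  (t=3,i=0, bit13=0)
  nb .##..: next=#  (t=1,i=11, bit12=1)
  nb .#.##: next=.  (t=0,i=18, bit11=0)
  nb .#.#.: next=.  (t=1,i=15, bit10=0)
  nb .#..#: next=#  (t=3,i=3, bit9=1)
  nb .#...: next=.  (t=1,i=2, bit8=0)
  nb ..###: next=.  (t=0,i=13, bit7=0)
  nb ..##.: next=#  (t=1,i=10, bit6=1)
  nb ..#.#: next=.  (t=1,i=14, bit5=0)
  nb ..#..: next=.  (t=1,i=1, bit4=0)
  nb ...##: next=.  (t=0,i=12, bit3=0)
  nb ...#.: next=#  (t=1,i=0, bit2=1)
  nb ....#: next=#  (t=0,i=11, bit1=1)
  nb .....: next=#  (t=0,i=10, bit0=1)
  bits 00000110010111101101001001000111 = 106877511

106877511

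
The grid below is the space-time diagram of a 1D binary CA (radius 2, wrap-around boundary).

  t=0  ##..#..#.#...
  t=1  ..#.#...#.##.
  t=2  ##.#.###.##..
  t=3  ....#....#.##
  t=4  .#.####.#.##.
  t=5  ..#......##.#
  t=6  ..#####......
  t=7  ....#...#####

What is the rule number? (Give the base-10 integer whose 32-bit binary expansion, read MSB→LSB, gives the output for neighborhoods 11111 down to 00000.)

2185956629

  #####|#  b31=1 t=6,i=4
  ####.|.  b30=0 t=4,i=5
  ###.#|.  b29=0 t=2,i=7
  ###..|.  b28=0 t=6,i=6
  ##.##|.  b27=0 t=2,i=8
  ##.#.|.  b26=0 t=2,i=2
  ##..#|#  b25=1 t=0,i=2
  ##...|.  b24=0 t=1,i=12
  #.###|.  b23=0 t=2,i=5
  #.##.|#  b22=1 t=1,i=10
  #.#.#|.  b21=0 t=2,i=3
  #.#..|.  b20=0 t=0,i=9
  #..##|#  b19=1 t=2,i=12
  #..#.|.  b18=0 t=0,i=3
  #...#|#  b17=1 t=0,i=11
  #....|#  b16=1 t=3,i=1
  .####|.  b15=0 t=4,i=4
  .###.|.  b14=0 t=2,i=6
  .##.#|.  b13=0 t=2,i=1
  .##..|.  b12=0 t=0,i=1
  .#.##|#  b11=1 t=1,i=9
  .#.#.|#  b10=1 t=0,i=8
  .#..#|.  b9=0 t=0,i=5
  .#...|#  b8=1 t=0,i=10
  ..###|.  b7=0 t=6,i=2
  ..##.|.  b6=0 t=0,i=0
  ..#.#|.  b5=0 t=0,i=7
  ..#..|#  b4=1 t=0,i=4
  ...##|.  b3=0 t=0,i=12
  ...#.|#  b2=1 t=1,i=1
  ....#|.  b1=0 t=3,i=2
  .....|#  b0=1 t=5,i=5
  bits 10000010010010110000110100010101 = 2185956629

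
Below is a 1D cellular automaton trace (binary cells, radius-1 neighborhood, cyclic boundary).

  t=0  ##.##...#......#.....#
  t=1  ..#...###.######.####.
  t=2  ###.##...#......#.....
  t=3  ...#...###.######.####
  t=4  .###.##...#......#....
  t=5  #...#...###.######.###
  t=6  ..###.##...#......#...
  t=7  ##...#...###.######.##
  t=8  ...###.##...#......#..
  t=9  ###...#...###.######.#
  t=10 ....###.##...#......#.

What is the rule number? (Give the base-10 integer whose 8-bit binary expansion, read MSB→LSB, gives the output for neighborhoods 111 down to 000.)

39

  ### -> .   bit 7 = 0  t=0,i=0
  ##. -> .   bit 6 = 0  t=0,i=1
  #.# -> #   bit 5 = 1  t=0,i=2
  #.. -> .   bit 4 = 0  t=0,i=5
  .## -> .   bit 3 = 0  t=0,i=3
  .#. -> #   bit 2 = 1  t=0,i=8
  ..# -> #   bit 1 = 1  t=0,i=7
  ... -> #   bit 0 = 1  t=0,i=6
  bits 00100111 = 39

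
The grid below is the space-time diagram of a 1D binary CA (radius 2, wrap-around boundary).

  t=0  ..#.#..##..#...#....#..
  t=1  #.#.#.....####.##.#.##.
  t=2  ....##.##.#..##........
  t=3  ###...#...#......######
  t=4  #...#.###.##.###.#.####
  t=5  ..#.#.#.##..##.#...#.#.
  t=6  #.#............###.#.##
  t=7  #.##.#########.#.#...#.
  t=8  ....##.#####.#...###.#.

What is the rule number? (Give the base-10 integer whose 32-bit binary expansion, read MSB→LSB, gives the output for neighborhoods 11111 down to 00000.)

2828403123

  nb #####: next=#  (t=3,i=0, bit31=1)
  nb ####.: next=.  (t=1,i=12, bit30=0)
  nb ###.#: next=#  (t=1,i=13, bit29=1)
  nb ###..: next=.  (t=3,i=2, bit28=0)
  nb ##.##: next=#  (t=1,i=14, bit27=1)
  nb ##.#.: next=.  (t=1,i=17, bit26=0)
  nb ##..#: next=.  (t=0,i=9, bit25=0)
  nb ##...: next=.  (t=2,i=15, bit24=0)
  nb #.###: next=#  (t=4,i=6, bit23=1)
  nb #.##.: next=.  (t=1,i=15, bit22=0)
  nb #.#.#: next=.  (t=1,i=0, bit21=0)
  nb #.#..: next=#  (t=0,i=4, bit20=1)
  nb #..##: next=.  (t=0,i=6, bit19=0)
  nb #..#.: next=#  (t=0,i=10, bit18=1)
  nb #...#: next=#  (t=0,i=13, bit17=1)
  nb #....: next=.  (t=0,i=17, bit16=0)
  nb .####: next=.  (t=1,i=11, bit15=0)
  nb .###.: next=.  (t=4,i=7, bit14=0)
  nb .##.#: next=.  (t=1,i=16, bit13=0)
  nb .##..: next=.  (t=0,i=8, bit12=0)
  nb .#.##: next=.  (t=1,i=19, bit11=0)
  nb .#.#.: next=.  (t=0,i=3, bit10=0)
  nb .#..#: next=.  (t=0,i=5, bit9=0)
  nb .#...: next=#  (t=0,i=12, bit8=1)
  nb ..###: next=#  (t=1,i=10, bit7=1)
  nb ..##.: next=.  (t=0,i=7, bit6=0)
  nb ..#.#: next=#  (t=0,i=2, bit5=1)
  nb ..#..: next=#  (t=0,i=11, bit4=1)
  nb ...##: next=.  (t=1,i=9, bit3=0)
  nb ...#.: next=.  (t=0,i=1, bit2=0)
  nb ....#: next=#  (t=0,i=0, bit1=1)
  nb .....: next=#  (t=1,i=7, bit0=1)
  bits 10101000100101100000000110110011 = 2828403123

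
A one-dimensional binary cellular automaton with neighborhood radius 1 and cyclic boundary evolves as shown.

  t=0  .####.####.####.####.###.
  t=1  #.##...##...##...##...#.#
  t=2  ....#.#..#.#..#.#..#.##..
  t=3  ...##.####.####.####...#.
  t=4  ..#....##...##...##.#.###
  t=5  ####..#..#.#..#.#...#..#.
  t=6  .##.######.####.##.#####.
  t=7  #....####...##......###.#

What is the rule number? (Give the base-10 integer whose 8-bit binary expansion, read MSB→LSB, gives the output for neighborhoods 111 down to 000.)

  ### -> #   bit 7 = 1  t=0,i=2
  ##. -> .   bit 6 = 0  t=0,i=4
  #.# -> .   bit 5 = 0  t=0,i=5
  #.. -> #   bit 4 = 1  t=0,i=24
  .## -> .   bit 3 = 0  t=0,i=1
  .#. -> #   bit 2 = 1  t=1,i=22
  ..# -> #   bit 1 = 1  t=0,i=0
  ... -> .   bit 0 = 0  t=1,i=5
  bits 10010110 = 150

150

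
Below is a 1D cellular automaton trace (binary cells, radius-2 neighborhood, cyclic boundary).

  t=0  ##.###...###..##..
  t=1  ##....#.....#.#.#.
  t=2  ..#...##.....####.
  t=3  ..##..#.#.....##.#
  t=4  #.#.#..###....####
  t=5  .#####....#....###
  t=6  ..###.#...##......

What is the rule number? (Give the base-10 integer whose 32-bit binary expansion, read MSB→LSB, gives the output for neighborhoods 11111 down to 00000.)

  [31] ##### => #  t=4,i=16
  [30] ####. => #  t=2,i=15
  [29] ###.# => .  t=4,i=0
  [28] ###.. => .  t=0,i=5
  [27] ##.## => .  t=0,i=2
  [26] ##.#. => #  t=3,i=16
  [25] ##..# => #  t=0,i=12
  [24] ##... => #  t=0,i=6
  [23] #.### => .  t=0,i=3
  [22] #.##. => .  t=1,i=0
  [21] #.#.# => #  t=1,i=14
  [20] #.#.. => #  t=3,i=8
  [19] #..## => .  t=0,i=13
  [18] #..#. => .  t=3,i=5
  [17] #...# => .  t=0,i=7
  [16] #.... => .  t=1,i=3
  [15] .#### => #  t=2,i=14
  [14] .###. => .  t=0,i=4
  [13] .##.# => #  t=0,i=1
  [12] .##.. => .  t=0,i=15
  [11] .#.## => .  t=1,i=17
  [10] .#.#. => #  t=1,i=13
  [9] .#..# => #  t=3,i=0
  [8] .#... => #  t=1,i=7
  [7] ..### => .  t=0,i=9
  [6] ..##. => #  t=0,i=0
  [5] ..#.# => .  t=1,i=12
  [4] ..#.. => #  t=1,i=6
  [3] ...## => .  t=0,i=8
  [2] ...#. => .  t=1,i=5
  [1] ....# => .  t=1,i=4
  [0] ..... => .  t=1,i=9
  bits 11000111001100001010011101010000 = 3341854544

3341854544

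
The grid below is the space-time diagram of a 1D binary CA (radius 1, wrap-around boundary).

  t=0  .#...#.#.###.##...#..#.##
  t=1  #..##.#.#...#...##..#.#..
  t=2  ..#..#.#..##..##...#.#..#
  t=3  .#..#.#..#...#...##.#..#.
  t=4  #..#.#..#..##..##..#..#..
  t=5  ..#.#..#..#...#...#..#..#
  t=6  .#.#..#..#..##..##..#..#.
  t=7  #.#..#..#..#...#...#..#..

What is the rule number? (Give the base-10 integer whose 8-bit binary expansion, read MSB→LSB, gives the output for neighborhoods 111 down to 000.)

35

  ###|.  b7=0 t=0,i=10
  ##.|.  b6=0 t=0,i=11
  #.#|#  b5=1 t=0,i=0
  #..|.  b4=0 t=0,i=2
  .##|.  b3=0 t=0,i=9
  .#.|.  b2=0 t=0,i=1
  ..#|#  b1=1 t=0,i=4
  ...|#  b0=1 t=0,i=3
  bits 00100011 = 35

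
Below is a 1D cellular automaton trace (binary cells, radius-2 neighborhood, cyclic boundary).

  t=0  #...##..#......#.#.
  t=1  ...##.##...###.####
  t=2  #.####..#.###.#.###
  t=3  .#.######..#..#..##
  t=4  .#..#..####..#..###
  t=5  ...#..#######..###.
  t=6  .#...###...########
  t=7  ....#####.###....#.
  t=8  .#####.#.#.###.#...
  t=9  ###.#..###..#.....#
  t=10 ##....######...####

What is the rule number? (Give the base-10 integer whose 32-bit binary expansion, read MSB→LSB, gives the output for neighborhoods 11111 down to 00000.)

  [31] ##### => .  t=3,i=5
  [30] ####. => #  t=1,i=17
  [29] ###.# => .  t=1,i=13
  [28] ###.. => #  t=1,i=18
  [27] ##.## => #  t=1,i=5
  [26] ##.#. => .  t=2,i=13
  [25] ##..# => #  t=0,i=6
  [24] ##... => #  t=1,i=0
  [23] #.### => .  t=1,i=15
  [22] #.##. => .  t=1,i=6
  [21] #.#.# => #  t=0,i=17
  [20] #.#.. => .  t=0,i=0
  [19] #..## => #  t=3,i=16
  [18] #..#. => #  t=0,i=7
  [17] #...# => .  t=0,i=2
  [16] #.... => .  t=0,i=10
  [15] .#### => #  t=1,i=16
  [14] .###. => #  t=1,i=12
  [13] .##.# => #  t=1,i=4
  [12] .##.. => .  t=0,i=5
  [11] .#.## => .  t=2,i=9
  [10] .#.#. => #  t=0,i=16
  [9] .#..# => .  t=3,i=12
  [8] .#... => .  t=0,i=1
  [7] ..### => #  t=1,i=11
  [6] ..##. => #  t=0,i=4
  [5] ..#.# => #  t=0,i=15
  [4] ..#.. => .  t=0,i=8
  [3] ...## => #  t=0,i=3
  [2] ...#. => .  t=0,i=14
  [1] ....# => #  t=0,i=13
  [0] ..... => #  t=0,i=11
  bits 01011011001011001110010011101011 = 1529668843

1529668843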